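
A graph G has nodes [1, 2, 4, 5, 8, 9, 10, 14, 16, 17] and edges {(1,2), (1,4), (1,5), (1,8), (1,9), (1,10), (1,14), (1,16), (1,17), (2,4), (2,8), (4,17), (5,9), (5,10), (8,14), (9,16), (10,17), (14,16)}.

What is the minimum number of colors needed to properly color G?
Clique number ω(G) = 3 (lower bound: χ ≥ ω).
Odd cycle [16, 9, 5, 10, 17, 4, 2, 8, 14] needs 3 colors (χ ≥ 3).
Vertex 1 is adjacent to every vertex of [2, 4, 5, 8, 9, 10, 14, 16, 17], which already need 3 colors among themselves, so 1 needs a new color (χ ≥ 4).
The coloring below uses 4 colors, so χ(G) = 4.
A valid 4-coloring: color 1: [1]; color 2: [5, 8, 16, 17]; color 3: [4, 9, 10, 14]; color 4: [2].

χ(G) = 4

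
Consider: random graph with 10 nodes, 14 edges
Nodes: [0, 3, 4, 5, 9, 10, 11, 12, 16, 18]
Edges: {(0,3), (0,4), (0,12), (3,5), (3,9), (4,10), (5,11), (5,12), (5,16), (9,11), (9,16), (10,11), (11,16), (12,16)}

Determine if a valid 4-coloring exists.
A valid 4-coloring: color 1: [0, 5, 9, 10, 18]; color 2: [3, 4, 16]; color 3: [11, 12].
(χ(G) = 3 ≤ 4.)

Yes, G is 4-colorable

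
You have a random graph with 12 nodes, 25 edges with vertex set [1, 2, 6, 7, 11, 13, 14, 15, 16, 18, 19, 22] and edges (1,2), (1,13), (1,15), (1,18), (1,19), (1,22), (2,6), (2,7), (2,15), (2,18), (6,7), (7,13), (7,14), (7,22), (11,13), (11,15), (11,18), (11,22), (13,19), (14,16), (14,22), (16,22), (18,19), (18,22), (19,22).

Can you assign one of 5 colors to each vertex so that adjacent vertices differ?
A valid 5-coloring: color 1: [2, 13, 22]; color 2: [1, 6, 11, 14]; color 3: [7, 15, 16, 18]; color 4: [19].
(χ(G) = 4 ≤ 5.)

Yes, G is 5-colorable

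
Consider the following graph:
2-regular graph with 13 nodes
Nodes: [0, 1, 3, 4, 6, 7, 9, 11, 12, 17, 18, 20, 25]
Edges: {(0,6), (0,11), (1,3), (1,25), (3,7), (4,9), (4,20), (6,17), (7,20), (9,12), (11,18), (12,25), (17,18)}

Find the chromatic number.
Clique number ω(G) = 2 (lower bound: χ ≥ ω).
Odd cycle [0, 11, 18, 17, 6] needs 3 colors (χ ≥ 3).
The coloring below uses 3 colors, so χ(G) = 3.
A valid 3-coloring: color 1: [0, 1, 4, 7, 12, 17]; color 2: [3, 6, 9, 11, 20, 25]; color 3: [18].

χ(G) = 3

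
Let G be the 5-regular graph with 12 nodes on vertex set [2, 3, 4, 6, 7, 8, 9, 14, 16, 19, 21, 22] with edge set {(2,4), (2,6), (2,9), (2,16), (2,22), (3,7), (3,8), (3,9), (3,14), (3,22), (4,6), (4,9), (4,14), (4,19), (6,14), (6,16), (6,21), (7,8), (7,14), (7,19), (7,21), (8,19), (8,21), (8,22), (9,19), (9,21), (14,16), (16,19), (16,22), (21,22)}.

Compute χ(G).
Clique number ω(G) = 3 (lower bound: χ ≥ ω).
Suppose a proper 3-coloring c exists. The clique [2, 4, 6] takes 3 distinct colors; by symmetry let c(2) = 1, c(4) = 2, c(6) = 3.
- Vertex 9: neighbors [2, 4] already have colors [1, 2] ⇒ c(9) = 3.
- Vertex 14: neighbors [4, 6] already have colors [2, 3] ⇒ c(14) = 1.
- Vertex 3: neighbors [14, 9] already have colors [1, 3] ⇒ c(3) = 2.
- Vertex 7: neighbors [14, 3] already have colors [1, 2] ⇒ c(7) = 3.
- Vertex 8: neighbors [3, 7] already have colors [2, 3] ⇒ c(8) = 1.
- Vertex 19: neighbors [8, 4, 7] already have colors [1, 2, 3] — all 3 colors blocked. Contradiction.
The forced assignments end in a contradiction, so G has no proper 3-coloring (χ ≥ 4).
The coloring below uses 4 colors, so χ(G) = 4.
A valid 4-coloring: color 1: [6, 7, 9, 22]; color 2: [2, 14, 19, 21]; color 3: [3, 4, 16]; color 4: [8].

χ(G) = 4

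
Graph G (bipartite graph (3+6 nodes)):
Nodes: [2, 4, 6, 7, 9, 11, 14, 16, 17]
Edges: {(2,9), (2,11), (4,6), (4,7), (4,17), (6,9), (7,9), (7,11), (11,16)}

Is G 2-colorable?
A valid 2-coloring: color 1: [4, 9, 11, 14]; color 2: [2, 6, 7, 16, 17].
(χ(G) = 2 ≤ 2.)

Yes, G is 2-colorable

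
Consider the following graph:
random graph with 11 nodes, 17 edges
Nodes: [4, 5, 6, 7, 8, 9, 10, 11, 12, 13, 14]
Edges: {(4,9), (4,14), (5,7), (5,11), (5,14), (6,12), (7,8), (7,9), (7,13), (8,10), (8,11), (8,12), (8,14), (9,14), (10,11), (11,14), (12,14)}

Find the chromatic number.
Clique number ω(G) = 3 (lower bound: χ ≥ ω).
The clique on [8, 10, 11] has size 3, forcing χ ≥ 3, and the coloring below uses 3 colors, so χ(G) = 3.
A valid 3-coloring: color 1: [6, 7, 10, 14]; color 2: [4, 5, 8, 13]; color 3: [9, 11, 12].

χ(G) = 3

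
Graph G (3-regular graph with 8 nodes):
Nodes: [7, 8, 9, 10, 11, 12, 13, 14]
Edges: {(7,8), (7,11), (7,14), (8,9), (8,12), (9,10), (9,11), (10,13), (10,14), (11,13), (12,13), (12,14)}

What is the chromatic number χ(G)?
χ(G) = 3

Clique number ω(G) = 2 (lower bound: χ ≥ ω).
Odd cycle [12, 8, 9, 11, 13] needs 3 colors (χ ≥ 3).
The coloring below uses 3 colors, so χ(G) = 3.
A valid 3-coloring: color 1: [8, 10, 11]; color 2: [7, 9, 12]; color 3: [13, 14].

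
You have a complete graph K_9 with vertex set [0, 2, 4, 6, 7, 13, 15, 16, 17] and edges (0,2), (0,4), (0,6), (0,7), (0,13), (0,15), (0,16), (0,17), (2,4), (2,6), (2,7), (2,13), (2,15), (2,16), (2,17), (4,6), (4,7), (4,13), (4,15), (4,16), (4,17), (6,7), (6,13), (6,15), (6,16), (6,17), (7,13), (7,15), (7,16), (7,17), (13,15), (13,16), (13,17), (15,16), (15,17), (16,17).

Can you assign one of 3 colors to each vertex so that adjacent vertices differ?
The clique on vertices [0, 2, 4, 6, 7, 13, 15, 16, 17] has size 9 > 3, so it alone needs 9 colors.

No, G is not 3-colorable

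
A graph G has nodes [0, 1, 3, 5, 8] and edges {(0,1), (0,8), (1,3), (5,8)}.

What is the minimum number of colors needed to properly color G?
χ(G) = 2

Clique number ω(G) = 2 (lower bound: χ ≥ ω).
The graph is bipartite (no odd cycle), so 2 colors suffice: χ(G) = 2.
A valid 2-coloring: color 1: [1, 8]; color 2: [0, 3, 5].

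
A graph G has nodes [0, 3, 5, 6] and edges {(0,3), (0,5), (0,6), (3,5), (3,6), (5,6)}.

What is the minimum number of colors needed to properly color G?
χ(G) = 4

Clique number ω(G) = 4 (lower bound: χ ≥ ω).
The clique on [0, 3, 5, 6] has size 4, forcing χ ≥ 4, and the coloring below uses 4 colors, so χ(G) = 4.
A valid 4-coloring: color 1: [6]; color 2: [3]; color 3: [5]; color 4: [0].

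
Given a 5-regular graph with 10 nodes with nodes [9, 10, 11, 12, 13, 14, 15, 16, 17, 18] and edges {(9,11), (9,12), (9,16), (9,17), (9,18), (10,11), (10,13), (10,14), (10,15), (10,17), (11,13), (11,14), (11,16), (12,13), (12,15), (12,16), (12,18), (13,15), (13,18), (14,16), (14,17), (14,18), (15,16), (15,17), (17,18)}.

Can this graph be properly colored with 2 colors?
The clique on vertices [9, 17, 18] has size 3 > 2, so it alone needs 3 colors.

No, G is not 2-colorable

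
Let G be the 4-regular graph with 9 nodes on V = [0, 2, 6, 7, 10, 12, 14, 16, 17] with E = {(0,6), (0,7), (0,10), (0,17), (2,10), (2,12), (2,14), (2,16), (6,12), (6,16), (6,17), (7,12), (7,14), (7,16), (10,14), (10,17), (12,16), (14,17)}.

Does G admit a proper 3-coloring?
No, G is not 3-colorable

Suppose a proper 3-coloring c exists. The clique [0, 6, 17] takes 3 distinct colors; by symmetry let c(0) = 1, c(6) = 2, c(17) = 3.
- Vertex 10: neighbors [0, 17] already have colors [1, 3] ⇒ c(10) = 2.
- Vertex 14: neighbors [10, 17] already have colors [2, 3] ⇒ c(14) = 1.
- Vertex 2: neighbors [14, 10] already have colors [1, 2] ⇒ c(2) = 3.
- Vertex 12: neighbors [6, 2] already have colors [2, 3] ⇒ c(12) = 1.
- Vertex 16: neighbors [12, 6, 2] already have colors [1, 2, 3] — all 3 colors blocked. Contradiction.
The forced assignments end in a contradiction, so G has no proper 3-coloring (χ ≥ 4).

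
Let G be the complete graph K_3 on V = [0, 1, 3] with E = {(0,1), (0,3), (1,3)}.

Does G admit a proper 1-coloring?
No, G is not 1-colorable

The clique on vertices [0, 1, 3] has size 3 > 1, so it alone needs 3 colors.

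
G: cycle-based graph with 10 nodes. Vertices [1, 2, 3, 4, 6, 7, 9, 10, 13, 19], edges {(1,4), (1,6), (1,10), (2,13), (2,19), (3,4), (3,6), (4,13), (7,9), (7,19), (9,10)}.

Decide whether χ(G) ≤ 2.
Yes, G is 2-colorable

A valid 2-coloring: color 1: [2, 4, 6, 7, 10]; color 2: [1, 3, 9, 13, 19].
(χ(G) = 2 ≤ 2.)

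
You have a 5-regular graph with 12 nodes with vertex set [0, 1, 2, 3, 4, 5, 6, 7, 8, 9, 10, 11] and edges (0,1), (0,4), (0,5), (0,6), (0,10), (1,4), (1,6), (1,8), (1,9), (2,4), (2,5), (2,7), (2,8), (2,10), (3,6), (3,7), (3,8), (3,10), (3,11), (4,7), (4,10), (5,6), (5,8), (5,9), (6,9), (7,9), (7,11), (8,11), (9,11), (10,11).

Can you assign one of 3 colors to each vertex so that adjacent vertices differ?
No, G is not 3-colorable

Suppose a proper 3-coloring c exists. The clique [0, 1, 4] takes 3 distinct colors; by symmetry let c(0) = 1, c(1) = 2, c(4) = 3.
- Vertex 6: neighbors [0, 1] already have colors [1, 2] ⇒ c(6) = 3.
- Vertex 5: neighbors [0, 6] already have colors [1, 3] ⇒ c(5) = 2.
- Vertex 2: neighbors [5, 4] already have colors [2, 3] ⇒ c(2) = 1.
- Vertex 7: neighbors [2, 4] already have colors [1, 3] ⇒ c(7) = 2.
- Vertex 3: neighbors [7, 6] already have colors [2, 3] ⇒ c(3) = 1.
- Vertex 11: neighbors [3, 7] already have colors [1, 2] ⇒ c(11) = 3.
- Vertex 8: neighbors [2, 1, 11] already have colors [1, 2, 3] — all 3 colors blocked. Contradiction.
The forced assignments end in a contradiction, so G has no proper 3-coloring (χ ≥ 4).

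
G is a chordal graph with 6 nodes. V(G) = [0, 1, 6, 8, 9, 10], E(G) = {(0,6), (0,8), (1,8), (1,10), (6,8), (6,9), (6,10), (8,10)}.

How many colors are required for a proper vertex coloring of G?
Clique number ω(G) = 3 (lower bound: χ ≥ ω).
The clique on [1, 8, 10] has size 3, forcing χ ≥ 3, and the coloring below uses 3 colors, so χ(G) = 3.
A valid 3-coloring: color 1: [8, 9]; color 2: [1, 6]; color 3: [0, 10].

χ(G) = 3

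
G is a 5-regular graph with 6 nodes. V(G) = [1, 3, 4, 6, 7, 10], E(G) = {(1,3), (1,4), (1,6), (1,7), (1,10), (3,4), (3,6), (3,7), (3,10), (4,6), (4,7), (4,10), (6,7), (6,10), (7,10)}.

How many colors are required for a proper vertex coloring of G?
Clique number ω(G) = 6 (lower bound: χ ≥ ω).
The clique on [1, 3, 4, 6, 7, 10] has size 6, forcing χ ≥ 6, and the coloring below uses 6 colors, so χ(G) = 6.
A valid 6-coloring: color 1: [4]; color 2: [3]; color 3: [1]; color 4: [6]; color 5: [10]; color 6: [7].

χ(G) = 6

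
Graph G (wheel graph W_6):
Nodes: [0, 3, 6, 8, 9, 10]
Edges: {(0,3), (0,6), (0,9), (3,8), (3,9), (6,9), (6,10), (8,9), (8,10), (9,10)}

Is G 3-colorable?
Odd cycle [0, 6, 10, 8, 3] needs 3 colors (χ ≥ 3).
Vertex 9 is adjacent to every vertex of [0, 3, 6, 8, 10], which already need 3 colors among themselves, so 9 needs a new color (χ ≥ 4).
Hence χ(G) ≥ 4 > 3, so no proper 3-coloring exists.

No, G is not 3-colorable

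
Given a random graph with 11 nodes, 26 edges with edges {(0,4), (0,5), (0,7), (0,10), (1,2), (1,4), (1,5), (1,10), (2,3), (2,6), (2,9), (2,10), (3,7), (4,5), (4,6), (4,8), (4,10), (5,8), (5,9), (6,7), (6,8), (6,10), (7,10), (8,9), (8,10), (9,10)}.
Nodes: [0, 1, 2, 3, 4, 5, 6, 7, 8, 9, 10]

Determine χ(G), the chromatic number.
χ(G) = 4

Clique number ω(G) = 4 (lower bound: χ ≥ ω).
The clique on [4, 6, 8, 10] has size 4, forcing χ ≥ 4, and the coloring below uses 4 colors, so χ(G) = 4.
A valid 4-coloring: color 1: [3, 5, 10]; color 2: [2, 4, 7]; color 3: [0, 1, 8]; color 4: [6, 9].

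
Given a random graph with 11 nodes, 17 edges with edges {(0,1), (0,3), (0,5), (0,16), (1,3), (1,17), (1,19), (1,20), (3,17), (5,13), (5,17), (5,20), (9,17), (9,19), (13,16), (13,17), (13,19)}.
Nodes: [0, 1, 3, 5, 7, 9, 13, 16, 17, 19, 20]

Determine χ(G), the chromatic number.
χ(G) = 3

Clique number ω(G) = 3 (lower bound: χ ≥ ω).
The clique on [0, 1, 3] has size 3, forcing χ ≥ 3, and the coloring below uses 3 colors, so χ(G) = 3.
A valid 3-coloring: color 1: [1, 7, 9, 13]; color 2: [0, 17, 19, 20]; color 3: [3, 5, 16].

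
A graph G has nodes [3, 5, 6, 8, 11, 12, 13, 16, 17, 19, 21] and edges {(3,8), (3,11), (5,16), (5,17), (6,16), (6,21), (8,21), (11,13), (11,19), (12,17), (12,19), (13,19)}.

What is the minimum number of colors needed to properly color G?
χ(G) = 3

Clique number ω(G) = 3 (lower bound: χ ≥ ω).
The clique on [11, 13, 19] has size 3, forcing χ ≥ 3, and the coloring below uses 3 colors, so χ(G) = 3.
A valid 3-coloring: color 1: [5, 6, 8, 11, 12]; color 2: [3, 16, 17, 19, 21]; color 3: [13].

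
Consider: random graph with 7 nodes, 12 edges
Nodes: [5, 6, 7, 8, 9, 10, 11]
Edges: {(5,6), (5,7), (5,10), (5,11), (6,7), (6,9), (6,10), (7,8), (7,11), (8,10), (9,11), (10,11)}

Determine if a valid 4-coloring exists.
Yes, G is 4-colorable

A valid 4-coloring: color 1: [5, 8, 9]; color 2: [7, 10]; color 3: [6, 11].
(χ(G) = 3 ≤ 4.)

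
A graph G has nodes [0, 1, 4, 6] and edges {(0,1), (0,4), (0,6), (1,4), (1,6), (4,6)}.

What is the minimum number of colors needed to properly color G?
Clique number ω(G) = 4 (lower bound: χ ≥ ω).
The clique on [0, 1, 4, 6] has size 4, forcing χ ≥ 4, and the coloring below uses 4 colors, so χ(G) = 4.
A valid 4-coloring: color 1: [0]; color 2: [4]; color 3: [1]; color 4: [6].

χ(G) = 4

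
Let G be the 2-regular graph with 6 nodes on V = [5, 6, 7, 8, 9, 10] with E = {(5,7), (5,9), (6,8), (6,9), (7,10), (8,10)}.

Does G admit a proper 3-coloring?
A valid 3-coloring: color 1: [7, 8, 9]; color 2: [5, 6, 10].
(χ(G) = 2 ≤ 3.)

Yes, G is 3-colorable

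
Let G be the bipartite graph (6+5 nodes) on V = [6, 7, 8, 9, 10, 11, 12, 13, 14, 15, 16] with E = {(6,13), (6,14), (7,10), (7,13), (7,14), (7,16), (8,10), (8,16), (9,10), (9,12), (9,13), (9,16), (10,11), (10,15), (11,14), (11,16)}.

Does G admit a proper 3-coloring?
A valid 3-coloring: color 1: [10, 12, 13, 14, 16]; color 2: [6, 7, 8, 9, 11, 15].
(χ(G) = 2 ≤ 3.)

Yes, G is 3-colorable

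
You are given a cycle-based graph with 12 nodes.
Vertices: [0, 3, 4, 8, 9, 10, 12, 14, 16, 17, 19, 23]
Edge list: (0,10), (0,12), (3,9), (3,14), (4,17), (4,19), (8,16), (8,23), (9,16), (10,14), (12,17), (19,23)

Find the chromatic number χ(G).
χ(G) = 2

Clique number ω(G) = 2 (lower bound: χ ≥ ω).
The graph is bipartite (no odd cycle), so 2 colors suffice: χ(G) = 2.
A valid 2-coloring: color 1: [0, 8, 9, 14, 17, 19]; color 2: [3, 4, 10, 12, 16, 23].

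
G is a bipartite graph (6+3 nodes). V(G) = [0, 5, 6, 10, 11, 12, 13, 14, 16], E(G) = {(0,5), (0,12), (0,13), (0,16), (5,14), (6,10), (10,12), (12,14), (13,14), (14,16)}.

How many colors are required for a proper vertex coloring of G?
χ(G) = 2

Clique number ω(G) = 2 (lower bound: χ ≥ ω).
The graph is bipartite (no odd cycle), so 2 colors suffice: χ(G) = 2.
A valid 2-coloring: color 1: [0, 10, 11, 14]; color 2: [5, 6, 12, 13, 16].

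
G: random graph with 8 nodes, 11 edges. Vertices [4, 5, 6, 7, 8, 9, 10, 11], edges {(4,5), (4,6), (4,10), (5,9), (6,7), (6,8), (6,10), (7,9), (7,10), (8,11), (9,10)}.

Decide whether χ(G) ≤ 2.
No, G is not 2-colorable

The clique on vertices [7, 9, 10] has size 3 > 2, so it alone needs 3 colors.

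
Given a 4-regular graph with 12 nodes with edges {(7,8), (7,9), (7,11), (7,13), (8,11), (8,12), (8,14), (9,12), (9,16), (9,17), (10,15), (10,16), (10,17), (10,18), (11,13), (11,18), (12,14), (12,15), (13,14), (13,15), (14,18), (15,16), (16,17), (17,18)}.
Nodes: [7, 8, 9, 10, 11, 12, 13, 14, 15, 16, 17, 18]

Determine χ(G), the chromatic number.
χ(G) = 3

Clique number ω(G) = 3 (lower bound: χ ≥ ω).
The clique on [7, 8, 11] has size 3, forcing χ ≥ 3, and the coloring below uses 3 colors, so χ(G) = 3.
A valid 3-coloring: color 1: [8, 9, 10, 13]; color 2: [11, 14, 15, 17]; color 3: [7, 12, 16, 18].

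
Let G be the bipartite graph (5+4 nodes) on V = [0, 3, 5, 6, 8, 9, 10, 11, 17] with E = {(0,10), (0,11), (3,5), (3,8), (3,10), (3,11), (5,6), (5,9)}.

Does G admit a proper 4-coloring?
A valid 4-coloring: color 1: [0, 3, 6, 9, 17]; color 2: [5, 8, 10, 11].
(χ(G) = 2 ≤ 4.)

Yes, G is 4-colorable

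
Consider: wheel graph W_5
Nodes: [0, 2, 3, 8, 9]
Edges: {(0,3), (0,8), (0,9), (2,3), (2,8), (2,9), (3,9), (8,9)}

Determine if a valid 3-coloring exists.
A valid 3-coloring: color 1: [9]; color 2: [3, 8]; color 3: [0, 2].
(χ(G) = 3 ≤ 3.)

Yes, G is 3-colorable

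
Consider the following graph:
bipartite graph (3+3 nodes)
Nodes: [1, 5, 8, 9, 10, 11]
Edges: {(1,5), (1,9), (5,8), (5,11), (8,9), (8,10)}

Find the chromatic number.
χ(G) = 2

Clique number ω(G) = 2 (lower bound: χ ≥ ω).
The graph is bipartite (no odd cycle), so 2 colors suffice: χ(G) = 2.
A valid 2-coloring: color 1: [1, 8, 11]; color 2: [5, 9, 10].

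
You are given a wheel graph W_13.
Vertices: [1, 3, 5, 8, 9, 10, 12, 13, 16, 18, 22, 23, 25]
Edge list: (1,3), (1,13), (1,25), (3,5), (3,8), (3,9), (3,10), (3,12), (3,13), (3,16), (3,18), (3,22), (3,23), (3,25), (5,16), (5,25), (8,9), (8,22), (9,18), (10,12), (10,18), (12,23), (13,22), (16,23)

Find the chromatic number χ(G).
χ(G) = 3

Clique number ω(G) = 3 (lower bound: χ ≥ ω).
The clique on [1, 3, 25] has size 3, forcing χ ≥ 3, and the coloring below uses 3 colors, so χ(G) = 3.
A valid 3-coloring: color 1: [3]; color 2: [1, 5, 9, 10, 22, 23]; color 3: [8, 12, 13, 16, 18, 25].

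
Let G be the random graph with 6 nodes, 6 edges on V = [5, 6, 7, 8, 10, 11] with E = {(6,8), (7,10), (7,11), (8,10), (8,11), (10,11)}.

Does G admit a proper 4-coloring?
A valid 4-coloring: color 1: [5, 6, 11]; color 2: [7, 8]; color 3: [10].
(χ(G) = 3 ≤ 4.)

Yes, G is 4-colorable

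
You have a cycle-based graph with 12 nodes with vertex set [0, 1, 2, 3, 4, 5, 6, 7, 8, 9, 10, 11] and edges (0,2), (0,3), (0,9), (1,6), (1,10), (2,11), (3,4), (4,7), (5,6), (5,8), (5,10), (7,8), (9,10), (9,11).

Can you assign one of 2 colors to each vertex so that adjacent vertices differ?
A valid 2-coloring: color 1: [0, 4, 6, 8, 10, 11]; color 2: [1, 2, 3, 5, 7, 9].
(χ(G) = 2 ≤ 2.)

Yes, G is 2-colorable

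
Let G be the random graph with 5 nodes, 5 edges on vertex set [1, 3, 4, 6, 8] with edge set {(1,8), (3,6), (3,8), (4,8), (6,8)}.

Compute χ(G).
Clique number ω(G) = 3 (lower bound: χ ≥ ω).
The clique on [3, 6, 8] has size 3, forcing χ ≥ 3, and the coloring below uses 3 colors, so χ(G) = 3.
A valid 3-coloring: color 1: [8]; color 2: [1, 3, 4]; color 3: [6].

χ(G) = 3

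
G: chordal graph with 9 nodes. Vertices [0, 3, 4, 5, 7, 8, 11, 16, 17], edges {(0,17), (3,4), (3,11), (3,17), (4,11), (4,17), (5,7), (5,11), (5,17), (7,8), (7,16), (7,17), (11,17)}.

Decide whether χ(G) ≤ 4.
A valid 4-coloring: color 1: [8, 16, 17]; color 2: [0, 7, 11]; color 3: [3, 5]; color 4: [4].
(χ(G) = 4 ≤ 4.)

Yes, G is 4-colorable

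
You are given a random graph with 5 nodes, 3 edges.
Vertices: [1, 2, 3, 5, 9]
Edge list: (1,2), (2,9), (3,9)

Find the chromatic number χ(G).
χ(G) = 2

Clique number ω(G) = 2 (lower bound: χ ≥ ω).
The graph is bipartite (no odd cycle), so 2 colors suffice: χ(G) = 2.
A valid 2-coloring: color 1: [2, 3, 5]; color 2: [1, 9].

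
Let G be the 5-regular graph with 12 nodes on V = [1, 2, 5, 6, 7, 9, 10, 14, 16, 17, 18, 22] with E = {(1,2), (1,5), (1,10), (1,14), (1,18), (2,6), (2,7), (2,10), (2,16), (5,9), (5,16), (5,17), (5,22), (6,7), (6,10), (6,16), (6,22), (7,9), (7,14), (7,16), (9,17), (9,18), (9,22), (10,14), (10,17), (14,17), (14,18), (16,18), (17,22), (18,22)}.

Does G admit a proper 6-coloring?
A valid 6-coloring: color 1: [1, 6, 17]; color 2: [5, 7, 10, 18]; color 3: [2, 14, 22]; color 4: [9, 16].
(χ(G) = 4 ≤ 6.)

Yes, G is 6-colorable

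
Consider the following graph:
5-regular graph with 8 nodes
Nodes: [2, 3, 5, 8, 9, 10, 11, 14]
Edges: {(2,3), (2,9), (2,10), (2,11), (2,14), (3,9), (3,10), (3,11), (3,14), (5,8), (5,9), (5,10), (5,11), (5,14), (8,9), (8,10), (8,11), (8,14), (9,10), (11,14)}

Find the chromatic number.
Clique number ω(G) = 4 (lower bound: χ ≥ ω).
The clique on [5, 8, 9, 10] has size 4, forcing χ ≥ 4, and the coloring below uses 4 colors, so χ(G) = 4.
A valid 4-coloring: color 1: [2, 5]; color 2: [9, 11]; color 3: [3, 8]; color 4: [10, 14].

χ(G) = 4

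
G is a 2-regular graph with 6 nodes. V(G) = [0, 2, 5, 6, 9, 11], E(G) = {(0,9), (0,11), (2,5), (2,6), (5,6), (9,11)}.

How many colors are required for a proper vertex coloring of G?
Clique number ω(G) = 3 (lower bound: χ ≥ ω).
The clique on [0, 9, 11] has size 3, forcing χ ≥ 3, and the coloring below uses 3 colors, so χ(G) = 3.
A valid 3-coloring: color 1: [0, 6]; color 2: [2, 11]; color 3: [5, 9].

χ(G) = 3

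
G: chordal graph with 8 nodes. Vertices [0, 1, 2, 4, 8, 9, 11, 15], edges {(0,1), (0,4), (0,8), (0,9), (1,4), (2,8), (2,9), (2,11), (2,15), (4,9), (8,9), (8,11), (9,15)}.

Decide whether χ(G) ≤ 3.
A valid 3-coloring: color 1: [1, 9, 11]; color 2: [0, 2]; color 3: [4, 8, 15].
(χ(G) = 3 ≤ 3.)

Yes, G is 3-colorable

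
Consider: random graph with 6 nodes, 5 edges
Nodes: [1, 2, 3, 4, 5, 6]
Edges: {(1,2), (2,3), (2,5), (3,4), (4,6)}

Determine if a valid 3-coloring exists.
Yes, G is 3-colorable

A valid 3-coloring: color 1: [2, 4]; color 2: [1, 3, 5, 6].
(χ(G) = 2 ≤ 3.)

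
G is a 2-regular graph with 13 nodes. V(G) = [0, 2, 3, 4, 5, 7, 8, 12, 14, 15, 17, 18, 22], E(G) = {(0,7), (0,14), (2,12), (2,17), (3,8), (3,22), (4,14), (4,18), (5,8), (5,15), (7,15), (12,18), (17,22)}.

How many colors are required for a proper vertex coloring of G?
χ(G) = 3

Clique number ω(G) = 2 (lower bound: χ ≥ ω).
Odd cycle [15, 5, 8, 3, 22, 17, 2, 12, 18, 4, 14, 0, 7] needs 3 colors (χ ≥ 3).
The coloring below uses 3 colors, so χ(G) = 3.
A valid 3-coloring: color 1: [0, 4, 8, 12, 15, 17]; color 2: [2, 5, 7, 14, 18, 22]; color 3: [3].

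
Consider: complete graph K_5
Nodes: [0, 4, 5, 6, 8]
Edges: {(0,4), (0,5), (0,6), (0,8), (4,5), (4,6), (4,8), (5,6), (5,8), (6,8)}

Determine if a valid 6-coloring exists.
A valid 6-coloring: color 1: [6]; color 2: [4]; color 3: [5]; color 4: [0]; color 5: [8].
(χ(G) = 5 ≤ 6.)

Yes, G is 6-colorable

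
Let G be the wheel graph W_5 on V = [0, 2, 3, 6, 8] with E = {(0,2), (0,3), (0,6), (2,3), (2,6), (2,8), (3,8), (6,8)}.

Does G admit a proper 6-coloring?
A valid 6-coloring: color 1: [2]; color 2: [3, 6]; color 3: [0, 8].
(χ(G) = 3 ≤ 6.)

Yes, G is 6-colorable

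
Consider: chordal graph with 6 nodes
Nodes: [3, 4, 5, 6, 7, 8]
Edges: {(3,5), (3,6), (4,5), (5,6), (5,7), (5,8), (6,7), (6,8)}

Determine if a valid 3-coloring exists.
A valid 3-coloring: color 1: [5]; color 2: [4, 6]; color 3: [3, 7, 8].
(χ(G) = 3 ≤ 3.)

Yes, G is 3-colorable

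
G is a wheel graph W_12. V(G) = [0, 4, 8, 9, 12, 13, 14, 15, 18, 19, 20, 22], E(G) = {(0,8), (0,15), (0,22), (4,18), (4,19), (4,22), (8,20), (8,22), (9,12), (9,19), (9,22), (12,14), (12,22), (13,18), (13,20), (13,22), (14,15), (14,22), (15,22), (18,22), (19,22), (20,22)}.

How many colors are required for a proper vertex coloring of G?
Clique number ω(G) = 3 (lower bound: χ ≥ ω).
Odd cycle [12, 14, 15, 0, 8, 20, 13, 18, 4, 19, 9] needs 3 colors (χ ≥ 3).
Vertex 22 is adjacent to every vertex of [0, 4, 8, 9, 12, 13, 14, 15, 18, 19, 20], which already need 3 colors among themselves, so 22 needs a new color (χ ≥ 4).
The coloring below uses 4 colors, so χ(G) = 4.
A valid 4-coloring: color 1: [22]; color 2: [8, 12, 13, 15, 19]; color 3: [0, 9, 14, 18, 20]; color 4: [4].

χ(G) = 4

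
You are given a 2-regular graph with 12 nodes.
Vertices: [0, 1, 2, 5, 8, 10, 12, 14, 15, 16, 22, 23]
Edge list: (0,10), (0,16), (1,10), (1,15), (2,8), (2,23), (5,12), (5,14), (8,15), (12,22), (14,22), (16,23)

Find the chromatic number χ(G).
Clique number ω(G) = 2 (lower bound: χ ≥ ω).
The graph is bipartite (no odd cycle), so 2 colors suffice: χ(G) = 2.
A valid 2-coloring: color 1: [2, 5, 10, 15, 16, 22]; color 2: [0, 1, 8, 12, 14, 23].

χ(G) = 2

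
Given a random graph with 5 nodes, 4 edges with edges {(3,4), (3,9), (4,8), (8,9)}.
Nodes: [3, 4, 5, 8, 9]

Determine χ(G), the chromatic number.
χ(G) = 2

Clique number ω(G) = 2 (lower bound: χ ≥ ω).
The graph is bipartite (no odd cycle), so 2 colors suffice: χ(G) = 2.
A valid 2-coloring: color 1: [3, 5, 8]; color 2: [4, 9].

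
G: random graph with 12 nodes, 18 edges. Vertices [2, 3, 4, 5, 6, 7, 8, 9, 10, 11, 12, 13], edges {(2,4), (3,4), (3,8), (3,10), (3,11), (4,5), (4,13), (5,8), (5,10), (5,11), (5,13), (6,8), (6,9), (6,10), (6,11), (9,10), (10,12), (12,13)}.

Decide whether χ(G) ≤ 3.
Yes, G is 3-colorable

A valid 3-coloring: color 1: [2, 3, 5, 6, 7, 12]; color 2: [4, 8, 10, 11]; color 3: [9, 13].
(χ(G) = 3 ≤ 3.)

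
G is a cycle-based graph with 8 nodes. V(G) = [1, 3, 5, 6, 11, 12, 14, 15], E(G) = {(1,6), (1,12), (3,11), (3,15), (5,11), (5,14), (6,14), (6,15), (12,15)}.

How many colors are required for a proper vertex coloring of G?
Clique number ω(G) = 2 (lower bound: χ ≥ ω).
The graph is bipartite (no odd cycle), so 2 colors suffice: χ(G) = 2.
A valid 2-coloring: color 1: [1, 11, 14, 15]; color 2: [3, 5, 6, 12].

χ(G) = 2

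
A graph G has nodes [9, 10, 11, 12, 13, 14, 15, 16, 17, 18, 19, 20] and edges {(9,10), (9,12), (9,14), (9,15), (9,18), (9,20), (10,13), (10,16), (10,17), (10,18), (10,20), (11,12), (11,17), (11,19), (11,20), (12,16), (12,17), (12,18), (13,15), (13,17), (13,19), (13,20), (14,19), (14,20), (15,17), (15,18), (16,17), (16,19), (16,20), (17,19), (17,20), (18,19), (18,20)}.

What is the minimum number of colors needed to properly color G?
χ(G) = 4

Clique number ω(G) = 4 (lower bound: χ ≥ ω).
The clique on [9, 10, 18, 20] has size 4, forcing χ ≥ 4, and the coloring below uses 4 colors, so χ(G) = 4.
A valid 4-coloring: color 1: [14, 17, 18]; color 2: [12, 15, 19, 20]; color 3: [10, 11]; color 4: [9, 13, 16].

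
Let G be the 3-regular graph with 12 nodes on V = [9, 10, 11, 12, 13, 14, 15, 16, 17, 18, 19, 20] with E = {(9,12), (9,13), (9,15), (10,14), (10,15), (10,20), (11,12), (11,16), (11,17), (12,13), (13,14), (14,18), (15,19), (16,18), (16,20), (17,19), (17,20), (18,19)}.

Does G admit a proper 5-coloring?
Yes, G is 5-colorable

A valid 5-coloring: color 1: [10, 12, 17, 18]; color 2: [9, 11, 14, 19, 20]; color 3: [13, 15, 16].
(χ(G) = 3 ≤ 5.)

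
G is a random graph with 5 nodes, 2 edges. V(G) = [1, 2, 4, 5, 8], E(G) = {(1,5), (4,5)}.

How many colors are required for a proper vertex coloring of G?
χ(G) = 2

Clique number ω(G) = 2 (lower bound: χ ≥ ω).
The graph is bipartite (no odd cycle), so 2 colors suffice: χ(G) = 2.
A valid 2-coloring: color 1: [2, 5, 8]; color 2: [1, 4].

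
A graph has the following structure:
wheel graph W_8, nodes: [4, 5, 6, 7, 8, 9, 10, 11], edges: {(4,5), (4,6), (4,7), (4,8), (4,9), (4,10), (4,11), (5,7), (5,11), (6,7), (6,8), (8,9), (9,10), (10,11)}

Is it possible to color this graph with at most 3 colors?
No, G is not 3-colorable

Odd cycle [6, 8, 9, 10, 11, 5, 7] needs 3 colors (χ ≥ 3).
Vertex 4 is adjacent to every vertex of [5, 6, 7, 8, 9, 10, 11], which already need 3 colors among themselves, so 4 needs a new color (χ ≥ 4).
Hence χ(G) ≥ 4 > 3, so no proper 3-coloring exists.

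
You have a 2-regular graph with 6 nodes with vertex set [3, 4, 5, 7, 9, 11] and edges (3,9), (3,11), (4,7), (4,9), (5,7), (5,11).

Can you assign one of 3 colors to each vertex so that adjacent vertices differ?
Yes, G is 3-colorable

A valid 3-coloring: color 1: [7, 9, 11]; color 2: [3, 4, 5].
(χ(G) = 2 ≤ 3.)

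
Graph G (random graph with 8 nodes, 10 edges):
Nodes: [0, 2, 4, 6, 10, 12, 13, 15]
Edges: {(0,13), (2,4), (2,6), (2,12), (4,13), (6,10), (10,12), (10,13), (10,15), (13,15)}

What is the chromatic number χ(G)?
Clique number ω(G) = 3 (lower bound: χ ≥ ω).
The clique on [10, 13, 15] has size 3, forcing χ ≥ 3, and the coloring below uses 3 colors, so χ(G) = 3.
A valid 3-coloring: color 1: [6, 12, 13]; color 2: [0, 2, 10]; color 3: [4, 15].

χ(G) = 3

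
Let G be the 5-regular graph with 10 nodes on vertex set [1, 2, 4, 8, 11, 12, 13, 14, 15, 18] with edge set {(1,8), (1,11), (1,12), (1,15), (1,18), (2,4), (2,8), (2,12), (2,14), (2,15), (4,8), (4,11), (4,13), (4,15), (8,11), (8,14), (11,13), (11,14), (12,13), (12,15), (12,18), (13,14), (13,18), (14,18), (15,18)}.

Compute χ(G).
Clique number ω(G) = 4 (lower bound: χ ≥ ω).
The clique on [1, 12, 15, 18] has size 4, forcing χ ≥ 4, and the coloring below uses 4 colors, so χ(G) = 4.
A valid 4-coloring: color 1: [4, 12, 14]; color 2: [8, 13, 15]; color 3: [2, 11, 18]; color 4: [1].

χ(G) = 4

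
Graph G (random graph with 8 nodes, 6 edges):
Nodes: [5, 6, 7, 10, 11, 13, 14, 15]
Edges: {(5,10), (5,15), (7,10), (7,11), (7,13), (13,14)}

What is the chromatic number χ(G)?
χ(G) = 2

Clique number ω(G) = 2 (lower bound: χ ≥ ω).
The graph is bipartite (no odd cycle), so 2 colors suffice: χ(G) = 2.
A valid 2-coloring: color 1: [5, 6, 7, 14]; color 2: [10, 11, 13, 15].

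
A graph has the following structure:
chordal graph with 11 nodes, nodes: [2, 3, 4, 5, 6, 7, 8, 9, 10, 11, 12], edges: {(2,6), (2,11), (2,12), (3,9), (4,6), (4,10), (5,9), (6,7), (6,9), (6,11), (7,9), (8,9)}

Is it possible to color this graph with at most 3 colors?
Yes, G is 3-colorable

A valid 3-coloring: color 1: [3, 5, 6, 8, 10, 12]; color 2: [2, 4, 9]; color 3: [7, 11].
(χ(G) = 3 ≤ 3.)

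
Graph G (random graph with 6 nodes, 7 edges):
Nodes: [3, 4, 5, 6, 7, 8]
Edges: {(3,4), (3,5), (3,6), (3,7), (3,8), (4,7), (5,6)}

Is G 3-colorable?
Yes, G is 3-colorable

A valid 3-coloring: color 1: [3]; color 2: [6, 7, 8]; color 3: [4, 5].
(χ(G) = 3 ≤ 3.)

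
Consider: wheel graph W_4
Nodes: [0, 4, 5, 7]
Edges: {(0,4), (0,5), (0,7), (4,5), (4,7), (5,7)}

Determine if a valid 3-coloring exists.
No, G is not 3-colorable

The clique on vertices [0, 4, 5, 7] has size 4 > 3, so it alone needs 4 colors.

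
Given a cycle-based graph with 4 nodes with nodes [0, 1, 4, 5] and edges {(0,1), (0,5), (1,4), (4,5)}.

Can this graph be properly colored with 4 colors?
Yes, G is 4-colorable

A valid 4-coloring: color 1: [0, 4]; color 2: [1, 5].
(χ(G) = 2 ≤ 4.)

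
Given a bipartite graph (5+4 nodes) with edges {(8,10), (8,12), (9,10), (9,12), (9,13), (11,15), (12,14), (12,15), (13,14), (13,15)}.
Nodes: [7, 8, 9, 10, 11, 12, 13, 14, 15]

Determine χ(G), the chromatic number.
χ(G) = 2

Clique number ω(G) = 2 (lower bound: χ ≥ ω).
The graph is bipartite (no odd cycle), so 2 colors suffice: χ(G) = 2.
A valid 2-coloring: color 1: [7, 10, 11, 12, 13]; color 2: [8, 9, 14, 15].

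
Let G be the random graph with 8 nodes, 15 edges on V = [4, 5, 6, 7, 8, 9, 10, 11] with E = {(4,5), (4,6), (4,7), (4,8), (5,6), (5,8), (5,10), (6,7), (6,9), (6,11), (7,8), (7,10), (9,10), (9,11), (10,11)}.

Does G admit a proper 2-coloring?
No, G is not 2-colorable

The clique on vertices [4, 5, 8] has size 3 > 2, so it alone needs 3 colors.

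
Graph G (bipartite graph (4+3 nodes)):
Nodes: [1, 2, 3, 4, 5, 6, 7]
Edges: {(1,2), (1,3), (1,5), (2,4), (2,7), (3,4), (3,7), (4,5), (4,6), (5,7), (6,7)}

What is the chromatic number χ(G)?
χ(G) = 2

Clique number ω(G) = 2 (lower bound: χ ≥ ω).
The graph is bipartite (no odd cycle), so 2 colors suffice: χ(G) = 2.
A valid 2-coloring: color 1: [1, 4, 7]; color 2: [2, 3, 5, 6].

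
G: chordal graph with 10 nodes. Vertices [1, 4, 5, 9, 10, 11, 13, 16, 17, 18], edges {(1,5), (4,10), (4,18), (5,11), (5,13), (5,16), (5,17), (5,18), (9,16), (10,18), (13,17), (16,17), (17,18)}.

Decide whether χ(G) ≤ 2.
The clique on vertices [4, 10, 18] has size 3 > 2, so it alone needs 3 colors.

No, G is not 2-colorable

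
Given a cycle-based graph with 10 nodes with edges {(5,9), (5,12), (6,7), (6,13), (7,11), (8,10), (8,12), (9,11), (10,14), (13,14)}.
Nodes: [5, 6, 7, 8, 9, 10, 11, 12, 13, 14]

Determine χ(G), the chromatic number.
Clique number ω(G) = 2 (lower bound: χ ≥ ω).
The graph is bipartite (no odd cycle), so 2 colors suffice: χ(G) = 2.
A valid 2-coloring: color 1: [5, 6, 8, 11, 14]; color 2: [7, 9, 10, 12, 13].

χ(G) = 2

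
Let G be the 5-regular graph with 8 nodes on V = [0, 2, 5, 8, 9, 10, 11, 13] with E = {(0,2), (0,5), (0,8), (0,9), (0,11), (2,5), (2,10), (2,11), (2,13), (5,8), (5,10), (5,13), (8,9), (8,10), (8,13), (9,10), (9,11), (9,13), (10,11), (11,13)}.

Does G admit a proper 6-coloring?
A valid 6-coloring: color 1: [0, 10, 13]; color 2: [8, 11]; color 3: [2, 9]; color 4: [5].
(χ(G) = 4 ≤ 6.)

Yes, G is 6-colorable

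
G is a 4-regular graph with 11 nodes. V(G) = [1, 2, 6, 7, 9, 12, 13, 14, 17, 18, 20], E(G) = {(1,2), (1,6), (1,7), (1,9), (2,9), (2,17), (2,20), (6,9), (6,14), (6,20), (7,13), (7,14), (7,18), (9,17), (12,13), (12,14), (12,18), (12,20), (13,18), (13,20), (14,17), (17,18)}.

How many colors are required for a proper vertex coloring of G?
χ(G) = 3

Clique number ω(G) = 3 (lower bound: χ ≥ ω).
The clique on [1, 2, 9] has size 3, forcing χ ≥ 3, and the coloring below uses 3 colors, so χ(G) = 3.
A valid 3-coloring: color 1: [2, 6, 7, 12]; color 2: [9, 14, 18, 20]; color 3: [1, 13, 17].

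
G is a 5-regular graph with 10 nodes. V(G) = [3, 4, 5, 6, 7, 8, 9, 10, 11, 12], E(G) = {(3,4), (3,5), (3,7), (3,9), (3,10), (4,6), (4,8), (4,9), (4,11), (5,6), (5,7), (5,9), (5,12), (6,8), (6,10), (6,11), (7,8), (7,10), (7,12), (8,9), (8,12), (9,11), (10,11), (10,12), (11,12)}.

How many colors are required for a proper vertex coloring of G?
χ(G) = 4

Clique number ω(G) = 3 (lower bound: χ ≥ ω).
Suppose a proper 3-coloring c exists. The clique [3, 4, 9] takes 3 distinct colors; by symmetry let c(3) = 1, c(4) = 2, c(9) = 3.
- Vertex 5: neighbors [3, 9] already have colors [1, 3] ⇒ c(5) = 2.
- Vertex 7: neighbors [3, 5] already have colors [1, 2] ⇒ c(7) = 3.
- Vertex 10: neighbors [3, 7] already have colors [1, 3] ⇒ c(10) = 2.
- Vertex 8: neighbors [4, 7] already have colors [2, 3] ⇒ c(8) = 1.
- Vertex 12: neighbors [8, 5, 7] already have colors [1, 2, 3] — all 3 colors blocked. Contradiction.
The forced assignments end in a contradiction, so G has no proper 3-coloring (χ ≥ 4).
The coloring below uses 4 colors, so χ(G) = 4.
A valid 4-coloring: color 1: [5, 8, 10]; color 2: [4, 12]; color 3: [6, 7, 9]; color 4: [3, 11].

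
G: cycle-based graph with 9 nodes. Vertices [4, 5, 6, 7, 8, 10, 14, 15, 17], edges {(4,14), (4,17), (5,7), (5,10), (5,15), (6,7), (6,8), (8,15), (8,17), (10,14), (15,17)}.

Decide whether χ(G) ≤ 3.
A valid 3-coloring: color 1: [5, 6, 14, 17]; color 2: [4, 7, 10, 15]; color 3: [8].
(χ(G) = 3 ≤ 3.)

Yes, G is 3-colorable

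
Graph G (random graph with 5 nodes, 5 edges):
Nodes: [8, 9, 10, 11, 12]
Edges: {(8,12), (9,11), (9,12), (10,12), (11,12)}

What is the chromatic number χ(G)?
Clique number ω(G) = 3 (lower bound: χ ≥ ω).
The clique on [9, 11, 12] has size 3, forcing χ ≥ 3, and the coloring below uses 3 colors, so χ(G) = 3.
A valid 3-coloring: color 1: [12]; color 2: [8, 10, 11]; color 3: [9].

χ(G) = 3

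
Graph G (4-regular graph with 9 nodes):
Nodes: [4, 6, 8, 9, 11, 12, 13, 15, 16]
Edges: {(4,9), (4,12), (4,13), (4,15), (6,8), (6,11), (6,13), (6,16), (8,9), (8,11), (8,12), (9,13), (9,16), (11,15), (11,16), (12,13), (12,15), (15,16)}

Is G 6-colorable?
Yes, G is 6-colorable

A valid 6-coloring: color 1: [8, 13, 16]; color 2: [6, 9, 15]; color 3: [4, 11]; color 4: [12].
(χ(G) = 4 ≤ 6.)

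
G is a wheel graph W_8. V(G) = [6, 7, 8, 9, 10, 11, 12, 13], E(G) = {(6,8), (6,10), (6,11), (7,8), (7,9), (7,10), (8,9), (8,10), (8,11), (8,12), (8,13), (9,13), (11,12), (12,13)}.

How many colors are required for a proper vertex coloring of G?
χ(G) = 4

Clique number ω(G) = 3 (lower bound: χ ≥ ω).
Odd cycle [7, 10, 6, 11, 12, 13, 9] needs 3 colors (χ ≥ 3).
Vertex 8 is adjacent to every vertex of [6, 7, 9, 10, 11, 12, 13], which already need 3 colors among themselves, so 8 needs a new color (χ ≥ 4).
The coloring below uses 4 colors, so χ(G) = 4.
A valid 4-coloring: color 1: [8]; color 2: [6, 7, 13]; color 3: [9, 10, 11]; color 4: [12].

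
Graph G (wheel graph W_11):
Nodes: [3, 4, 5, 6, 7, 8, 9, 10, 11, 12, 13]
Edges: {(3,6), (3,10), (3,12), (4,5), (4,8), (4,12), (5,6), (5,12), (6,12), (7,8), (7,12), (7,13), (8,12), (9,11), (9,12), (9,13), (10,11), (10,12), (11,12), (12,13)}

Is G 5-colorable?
A valid 5-coloring: color 1: [12]; color 2: [3, 5, 8, 11, 13]; color 3: [4, 6, 7, 9, 10].
(χ(G) = 3 ≤ 5.)

Yes, G is 5-colorable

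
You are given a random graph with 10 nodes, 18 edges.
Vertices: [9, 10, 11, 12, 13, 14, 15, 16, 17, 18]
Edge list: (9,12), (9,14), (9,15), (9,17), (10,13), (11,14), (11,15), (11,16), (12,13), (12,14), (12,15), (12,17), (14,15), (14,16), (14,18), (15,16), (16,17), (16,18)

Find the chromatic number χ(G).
Clique number ω(G) = 4 (lower bound: χ ≥ ω).
The clique on [11, 14, 15, 16] has size 4, forcing χ ≥ 4, and the coloring below uses 4 colors, so χ(G) = 4.
A valid 4-coloring: color 1: [13, 14, 17]; color 2: [10, 12, 16]; color 3: [15, 18]; color 4: [9, 11].

χ(G) = 4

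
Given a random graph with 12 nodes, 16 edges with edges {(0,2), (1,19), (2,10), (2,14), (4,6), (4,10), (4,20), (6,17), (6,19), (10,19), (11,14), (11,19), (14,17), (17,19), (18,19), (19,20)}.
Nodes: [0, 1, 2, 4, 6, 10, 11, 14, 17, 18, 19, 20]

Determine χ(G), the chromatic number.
χ(G) = 3

Clique number ω(G) = 3 (lower bound: χ ≥ ω).
The clique on [6, 17, 19] has size 3, forcing χ ≥ 3, and the coloring below uses 3 colors, so χ(G) = 3.
A valid 3-coloring: color 1: [0, 4, 14, 19]; color 2: [1, 2, 6, 11, 18, 20]; color 3: [10, 17].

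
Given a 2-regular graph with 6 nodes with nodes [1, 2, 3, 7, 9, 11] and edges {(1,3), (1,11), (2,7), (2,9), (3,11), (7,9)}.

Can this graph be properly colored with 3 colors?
Yes, G is 3-colorable

A valid 3-coloring: color 1: [2, 3]; color 2: [1, 9]; color 3: [7, 11].
(χ(G) = 3 ≤ 3.)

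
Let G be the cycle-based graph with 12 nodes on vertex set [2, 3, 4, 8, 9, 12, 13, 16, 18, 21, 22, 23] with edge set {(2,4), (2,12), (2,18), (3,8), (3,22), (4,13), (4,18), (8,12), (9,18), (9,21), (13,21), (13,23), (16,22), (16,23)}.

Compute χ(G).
Clique number ω(G) = 3 (lower bound: χ ≥ ω).
The clique on [2, 4, 18] has size 3, forcing χ ≥ 3, and the coloring below uses 3 colors, so χ(G) = 3.
A valid 3-coloring: color 1: [2, 8, 9, 13, 16]; color 2: [3, 4, 12, 21, 23]; color 3: [18, 22].

χ(G) = 3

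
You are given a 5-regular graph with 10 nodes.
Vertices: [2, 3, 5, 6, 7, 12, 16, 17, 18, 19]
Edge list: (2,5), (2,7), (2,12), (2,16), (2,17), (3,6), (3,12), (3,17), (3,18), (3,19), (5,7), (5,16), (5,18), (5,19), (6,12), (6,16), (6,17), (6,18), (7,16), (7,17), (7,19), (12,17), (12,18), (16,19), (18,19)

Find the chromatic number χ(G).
Clique number ω(G) = 4 (lower bound: χ ≥ ω).
The clique on [2, 5, 7, 16] has size 4, forcing χ ≥ 4, and the coloring below uses 4 colors, so χ(G) = 4.
A valid 4-coloring: color 1: [16, 17, 18]; color 2: [7, 12]; color 3: [3, 5]; color 4: [2, 6, 19].

χ(G) = 4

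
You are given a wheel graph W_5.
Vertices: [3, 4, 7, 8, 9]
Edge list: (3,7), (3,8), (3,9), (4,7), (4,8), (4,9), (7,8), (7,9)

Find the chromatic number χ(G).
Clique number ω(G) = 3 (lower bound: χ ≥ ω).
The clique on [3, 7, 8] has size 3, forcing χ ≥ 3, and the coloring below uses 3 colors, so χ(G) = 3.
A valid 3-coloring: color 1: [7]; color 2: [8, 9]; color 3: [3, 4].

χ(G) = 3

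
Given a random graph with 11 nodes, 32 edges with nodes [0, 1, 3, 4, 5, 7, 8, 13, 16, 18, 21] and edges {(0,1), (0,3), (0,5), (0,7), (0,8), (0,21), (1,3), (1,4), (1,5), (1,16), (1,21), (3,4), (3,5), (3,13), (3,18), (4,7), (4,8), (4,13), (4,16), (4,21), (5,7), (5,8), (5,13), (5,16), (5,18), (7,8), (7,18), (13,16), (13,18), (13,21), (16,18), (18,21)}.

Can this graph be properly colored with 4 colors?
Yes, G is 4-colorable

A valid 4-coloring: color 1: [4, 5]; color 2: [0, 13]; color 3: [1, 8, 18]; color 4: [3, 7, 16, 21].
(χ(G) = 4 ≤ 4.)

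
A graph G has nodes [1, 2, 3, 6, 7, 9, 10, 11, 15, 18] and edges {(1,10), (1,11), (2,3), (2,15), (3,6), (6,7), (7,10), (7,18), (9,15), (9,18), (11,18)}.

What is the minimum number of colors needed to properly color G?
χ(G) = 3

Clique number ω(G) = 2 (lower bound: χ ≥ ω).
Odd cycle [11, 1, 10, 7, 18] needs 3 colors (χ ≥ 3).
The coloring below uses 3 colors, so χ(G) = 3.
A valid 3-coloring: color 1: [1, 6, 15, 18]; color 2: [2, 7, 9, 11]; color 3: [3, 10].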